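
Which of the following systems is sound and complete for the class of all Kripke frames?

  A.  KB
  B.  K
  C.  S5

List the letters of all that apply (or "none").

B

(A) KB is determined by the class of symmetric frames.
(B) K is determined by exactly this class.
(C) S5 is determined by the class of reflexive, symmetric, and transitive frames.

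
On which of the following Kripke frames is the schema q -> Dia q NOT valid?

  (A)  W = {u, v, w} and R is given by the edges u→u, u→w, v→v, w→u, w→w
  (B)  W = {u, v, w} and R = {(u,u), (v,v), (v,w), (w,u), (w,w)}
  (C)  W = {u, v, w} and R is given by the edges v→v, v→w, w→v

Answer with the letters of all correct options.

C

The schema q -> Dia q is the dual of axiom T; it is valid on a frame iff R is reflexive.
(A) R is reflexive (each world relates to itself), so the schema is valid here.
(B) R is reflexive (each world relates to itself), so the schema is valid here.
(C) R is not reflexive (not u R u), so the schema fails here.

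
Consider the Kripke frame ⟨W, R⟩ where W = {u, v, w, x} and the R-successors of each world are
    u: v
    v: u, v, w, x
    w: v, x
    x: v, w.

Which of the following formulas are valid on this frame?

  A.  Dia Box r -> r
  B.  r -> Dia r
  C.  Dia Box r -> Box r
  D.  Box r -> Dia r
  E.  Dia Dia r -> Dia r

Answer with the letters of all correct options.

R is not reflexive: not u R u.
R is symmetric: every R-edge is matched by its reverse.
R is not transitive: u R v and v R u but not u R u.
R is not euclidean: v R u and v R w but not u R w.
R is serial: every world has an R-successor.
(A) the dual of axiom B: valid iff R is symmetric. R is symmetric — valid.
(B) r -> Dia r (the dual of axiom T) characterises the reflexive frames. R is not reflexive — not valid.
(C) Dia Box r -> Box r is the dual of axiom 5, which corresponds to the euclidean property. R is not euclidean — not valid.
(D) axiom D: valid iff R is serial. R is serial — valid.
(E) the dual of axiom 4: valid iff R is transitive. R is not transitive — not valid.

A, D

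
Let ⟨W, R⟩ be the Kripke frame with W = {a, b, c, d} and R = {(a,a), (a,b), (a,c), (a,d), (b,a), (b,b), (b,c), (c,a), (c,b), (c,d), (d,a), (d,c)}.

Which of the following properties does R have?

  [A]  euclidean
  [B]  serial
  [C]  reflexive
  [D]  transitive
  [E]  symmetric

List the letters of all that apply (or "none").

(A) not euclidean: a R b and a R d but not b R d.
(B) serial: every world has an R-successor.
(C) not reflexive: not c R c.
(D) not transitive: b R a and a R d but not b R d.
(E) symmetric: every R-edge is matched by its reverse.

B, E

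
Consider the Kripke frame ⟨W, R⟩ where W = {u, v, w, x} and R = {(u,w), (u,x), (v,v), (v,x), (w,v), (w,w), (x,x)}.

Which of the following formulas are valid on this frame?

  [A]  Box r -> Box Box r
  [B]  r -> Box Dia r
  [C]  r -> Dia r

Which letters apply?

none

R is not reflexive: not u R u.
R is not symmetric: u R w but not w R u.
R is not transitive: u R w and w R v but not u R v.
(A) axiom 4: valid iff R is transitive. R is not transitive — not valid.
(B) r -> Box Dia r is axiom B, which corresponds to symmetry. R is not symmetric — not valid.
(C) r -> Dia r is the dual of axiom T; it is valid on a frame exactly when R is reflexive. R is not reflexive, so not valid.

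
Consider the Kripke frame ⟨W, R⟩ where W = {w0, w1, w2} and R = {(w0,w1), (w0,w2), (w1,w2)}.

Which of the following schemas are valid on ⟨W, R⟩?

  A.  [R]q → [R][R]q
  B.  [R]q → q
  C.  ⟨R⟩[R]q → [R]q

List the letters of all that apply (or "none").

R is not reflexive: not w0 R w0.
R is transitive: R is closed under composition.
R is not euclidean: w0 R w2 and w0 R w1 but not w2 R w1.
(A) [R]q → [R][R]q (axiom 4) characterises the transitive frames. R is transitive — valid.
(B) [R]q → q is axiom T; it is valid on a frame exactly when R is reflexive. R is not reflexive, so not valid.
(C) ⟨R⟩[R]q → [R]q is the dual of axiom 5, which corresponds to the euclidean property. R is not euclidean — not valid.

A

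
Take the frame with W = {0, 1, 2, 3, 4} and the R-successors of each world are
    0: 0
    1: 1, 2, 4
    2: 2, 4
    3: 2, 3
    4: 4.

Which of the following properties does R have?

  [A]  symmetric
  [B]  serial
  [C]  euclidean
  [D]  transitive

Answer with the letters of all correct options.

(A) not symmetric: 1 R 2 but not 2 R 1.
(B) serial: every world has an R-successor.
(C) not euclidean: 1 R 2 and 1 R 1 but not 2 R 1.
(D) not transitive: 3 R 2 and 2 R 4 but not 3 R 4.

B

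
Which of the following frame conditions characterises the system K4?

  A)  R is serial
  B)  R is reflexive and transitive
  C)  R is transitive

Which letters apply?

C

(A) this class determines D, not K4.
(B) this class determines S4, not K4.
(C) K4 is sound and complete for exactly this class.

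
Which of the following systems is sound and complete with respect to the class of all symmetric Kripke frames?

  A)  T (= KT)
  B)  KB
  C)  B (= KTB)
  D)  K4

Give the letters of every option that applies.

B

(A) T (= KT) is determined by the class of reflexive frames.
(B) KB is determined by exactly this class.
(C) B (= KTB) is determined by the class of reflexive and symmetric frames.
(D) K4 is determined by the class of transitive frames.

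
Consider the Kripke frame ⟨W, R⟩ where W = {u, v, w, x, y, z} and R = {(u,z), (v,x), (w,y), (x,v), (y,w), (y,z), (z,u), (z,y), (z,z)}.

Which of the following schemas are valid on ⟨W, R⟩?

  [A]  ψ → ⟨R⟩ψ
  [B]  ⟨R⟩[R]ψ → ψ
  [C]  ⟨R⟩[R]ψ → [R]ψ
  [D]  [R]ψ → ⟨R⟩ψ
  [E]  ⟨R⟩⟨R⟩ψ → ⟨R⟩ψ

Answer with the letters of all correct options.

R is not reflexive: not u R u.
R is symmetric: every R-edge is matched by its reverse.
R is not transitive: u R z and z R u but not u R u.
R is not euclidean: y R w and y R z but not w R z.
R is serial: every world has an R-successor.
(A) the dual of axiom T: valid iff R is reflexive. R is not reflexive — not valid.
(B) ⟨R⟩[R]ψ → ψ is the dual of axiom B; it is valid on a frame exactly when R is symmetric. R is symmetric, so valid.
(C) the dual of axiom 5: valid iff R is euclidean. R is not euclidean — not valid.
(D) [R]ψ → ⟨R⟩ψ is axiom D; it is valid on a frame exactly when R is serial. R is serial, so valid.
(E) ⟨R⟩⟨R⟩ψ → ⟨R⟩ψ is the dual of axiom 4; it is valid on a frame exactly when R is transitive. R is not transitive, so not valid.

B, D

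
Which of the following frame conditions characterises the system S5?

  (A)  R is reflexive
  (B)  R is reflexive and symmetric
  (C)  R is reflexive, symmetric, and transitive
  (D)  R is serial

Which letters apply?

(A) this class determines T (= KT), not S5.
(B) this class determines B (= KTB), not S5.
(C) S5 is sound and complete for exactly this class.
(D) this class determines D, not S5.

C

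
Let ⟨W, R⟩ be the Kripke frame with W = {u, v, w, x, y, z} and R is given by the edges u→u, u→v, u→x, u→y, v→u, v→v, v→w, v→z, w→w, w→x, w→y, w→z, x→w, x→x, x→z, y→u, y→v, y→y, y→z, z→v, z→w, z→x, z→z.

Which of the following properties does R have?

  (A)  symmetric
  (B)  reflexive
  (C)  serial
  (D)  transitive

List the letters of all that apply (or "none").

B, C

(A) not symmetric: u R x but not x R u.
(B) reflexive: each world relates to itself.
(C) serial: every world has an R-successor.
(D) not transitive: u R v and v R w but not u R w.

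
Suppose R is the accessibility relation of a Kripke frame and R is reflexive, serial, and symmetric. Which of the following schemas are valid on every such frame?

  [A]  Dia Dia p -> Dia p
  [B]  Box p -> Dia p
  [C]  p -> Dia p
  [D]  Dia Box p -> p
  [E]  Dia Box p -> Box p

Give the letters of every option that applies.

B, C, D

(A) Dia Dia p -> Dia p is the dual of axiom 4, which corresponds to transitivity. Such an R need not be transitive — not valid.
(B) axiom D: valid iff R is serial. Every such R is serial — valid.
(C) p -> Dia p is the dual of axiom T; it is valid on a frame exactly when R is reflexive. Every such R is reflexive, so valid.
(D) Dia Box p -> p is the dual of axiom B, which corresponds to symmetry. Every such R is symmetric — valid.
(E) Dia Box p -> Box p is the dual of axiom 5; it is valid on a frame exactly when R is euclidean. Such an R need not be euclidean, so not valid.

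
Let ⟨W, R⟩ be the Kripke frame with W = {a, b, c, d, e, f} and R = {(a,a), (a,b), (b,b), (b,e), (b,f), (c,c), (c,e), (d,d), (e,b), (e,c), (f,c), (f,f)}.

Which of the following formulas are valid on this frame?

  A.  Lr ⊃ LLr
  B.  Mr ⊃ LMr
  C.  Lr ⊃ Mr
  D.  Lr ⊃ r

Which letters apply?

R is not reflexive: not e R e.
R is not transitive: a R b and b R e but not a R e.
R is not euclidean: a R b and a R a but not b R a.
R is serial: every world has an R-successor.
(A) axiom 4: valid iff R is transitive. R is not transitive — not valid.
(B) axiom 5: valid iff R is euclidean. R is not euclidean — not valid.
(C) axiom D: valid iff R is serial. R is serial — valid.
(D) Lr ⊃ r is axiom T, which corresponds to reflexivity. R is not reflexive — not valid.

C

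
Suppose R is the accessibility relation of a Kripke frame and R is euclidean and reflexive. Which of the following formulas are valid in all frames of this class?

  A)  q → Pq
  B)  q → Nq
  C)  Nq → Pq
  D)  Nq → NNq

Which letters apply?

A, C, D

A reflexive euclidean relation is also symmetric (from wRw and wRv the euclidean condition gives vRw) and hence transitive; it is an equivalence relation.
(A) q → Pq is the dual of axiom T, which corresponds to reflexivity. Every such R is reflexive — valid.
(B) q → Nq is valid only on frames where every R-edge is a self-loop. Such an R need not be a subset of the identity — not valid.
(C) Nq → Pq is axiom D; it is valid on a frame exactly when R is serial. Every such R is serial, so valid.
(D) Nq → NNq is axiom 4; it is valid on a frame exactly when R is transitive. Every such R is transitive, so valid.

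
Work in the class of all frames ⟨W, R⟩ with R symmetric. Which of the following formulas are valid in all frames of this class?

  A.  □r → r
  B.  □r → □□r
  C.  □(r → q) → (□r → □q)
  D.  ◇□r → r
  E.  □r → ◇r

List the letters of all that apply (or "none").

(A) axiom T: valid iff R is reflexive. Such an R need not be reflexive — not valid.
(B) □r → □□r (axiom 4) characterises the transitive frames. Such an R need not be transitive — not valid.
(C) □(r → q) → (□r → □q) is axiom K, valid on every Kripke frame — valid.
(D) ◇□r → r (the dual of axiom B) characterises the symmetric frames. Every such R is symmetric — valid.
(E) □r → ◇r is axiom D; it is valid on a frame exactly when R is serial. Such an R need not be serial, so not valid.

C, D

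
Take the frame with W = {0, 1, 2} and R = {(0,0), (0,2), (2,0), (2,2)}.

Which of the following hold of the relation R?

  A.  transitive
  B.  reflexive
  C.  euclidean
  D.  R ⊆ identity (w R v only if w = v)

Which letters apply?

A, C

(A) transitive: R is closed under composition.
(B) not reflexive: not 1 R 1.
(C) euclidean: any two R-successors of the same world are R-related.
(D) not ⊆ identity: 0 R 2 with 0 ≠ 2.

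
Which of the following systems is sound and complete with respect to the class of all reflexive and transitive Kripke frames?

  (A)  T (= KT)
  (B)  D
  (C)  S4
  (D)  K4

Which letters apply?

C

(A) T (= KT) is determined by the class of reflexive frames.
(B) D is determined by the class of serial frames.
(C) S4 is determined by exactly this class.
(D) K4 is determined by the class of transitive frames.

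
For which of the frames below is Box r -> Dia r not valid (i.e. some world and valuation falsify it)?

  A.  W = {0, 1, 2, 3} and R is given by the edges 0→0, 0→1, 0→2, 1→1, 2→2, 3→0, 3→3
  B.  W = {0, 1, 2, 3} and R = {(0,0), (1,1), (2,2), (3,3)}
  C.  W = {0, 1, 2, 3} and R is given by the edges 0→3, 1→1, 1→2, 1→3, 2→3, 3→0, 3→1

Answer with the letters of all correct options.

none

The schema Box r -> Dia r is axiom D; it is valid on a frame iff R is serial.
(A) R is serial (every world has an R-successor), so the schema is valid here.
(B) R is serial (every world has an R-successor), so the schema is valid here.
(C) R is serial (every world has an R-successor), so the schema is valid here.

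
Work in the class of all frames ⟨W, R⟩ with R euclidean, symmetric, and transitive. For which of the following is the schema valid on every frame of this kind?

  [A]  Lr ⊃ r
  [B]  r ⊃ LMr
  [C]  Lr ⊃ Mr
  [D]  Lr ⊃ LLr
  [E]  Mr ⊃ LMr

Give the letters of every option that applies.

(A) Lr ⊃ r is axiom T; it is valid on a frame exactly when R is reflexive. Such an R need not be reflexive, so not valid.
(B) r ⊃ LMr is axiom B; it is valid on a frame exactly when R is symmetric. Every such R is symmetric, so valid.
(C) Lr ⊃ Mr (axiom D) characterises the serial frames. Such an R need not be serial — not valid.
(D) Lr ⊃ LLr is axiom 4; it is valid on a frame exactly when R is transitive. Every such R is transitive, so valid.
(E) axiom 5: valid iff R is euclidean. Every such R is euclidean — valid.

B, D, E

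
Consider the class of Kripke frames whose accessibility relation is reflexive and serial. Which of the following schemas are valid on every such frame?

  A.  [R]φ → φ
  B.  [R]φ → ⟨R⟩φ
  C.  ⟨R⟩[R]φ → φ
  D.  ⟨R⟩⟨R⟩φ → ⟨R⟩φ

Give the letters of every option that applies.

A, B

(A) [R]φ → φ is axiom T; it is valid on a frame exactly when R is reflexive. Every such R is reflexive, so valid.
(B) [R]φ → ⟨R⟩φ (axiom D) characterises the serial frames. Every such R is serial — valid.
(C) ⟨R⟩[R]φ → φ is the dual of axiom B, which corresponds to symmetry. Such an R need not be symmetric — not valid.
(D) ⟨R⟩⟨R⟩φ → ⟨R⟩φ (the dual of axiom 4) characterises the transitive frames. Such an R need not be transitive — not valid.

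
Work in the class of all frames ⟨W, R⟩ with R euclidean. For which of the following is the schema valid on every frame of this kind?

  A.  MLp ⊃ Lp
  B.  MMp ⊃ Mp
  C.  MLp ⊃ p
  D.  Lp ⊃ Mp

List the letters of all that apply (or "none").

(A) the dual of axiom 5: valid iff R is euclidean. Every such R is euclidean — valid.
(B) MMp ⊃ Mp is the dual of axiom 4; it is valid on a frame exactly when R is transitive. Such an R need not be transitive, so not valid.
(C) MLp ⊃ p is the dual of axiom B; it is valid on a frame exactly when R is symmetric. Such an R need not be symmetric, so not valid.
(D) axiom D: valid iff R is serial. Such an R need not be serial — not valid.

A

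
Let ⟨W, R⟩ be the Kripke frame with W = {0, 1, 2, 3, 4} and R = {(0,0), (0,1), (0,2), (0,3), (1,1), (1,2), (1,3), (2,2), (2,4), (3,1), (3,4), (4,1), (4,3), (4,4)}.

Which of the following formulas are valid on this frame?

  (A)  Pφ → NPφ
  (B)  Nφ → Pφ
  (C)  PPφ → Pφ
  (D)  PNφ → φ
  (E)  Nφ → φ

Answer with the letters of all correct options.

R is not reflexive: not 3 R 3.
R is not symmetric: 0 R 1 but not 1 R 0.
R is not transitive: 0 R 2 and 2 R 4 but not 0 R 4.
R is not euclidean: 0 R 1 and 0 R 0 but not 1 R 0.
R is serial: every world has an R-successor.
(A) Pφ → NPφ is axiom 5; it is valid on a frame exactly when R is euclidean. R is not euclidean, so not valid.
(B) Nφ → Pφ is axiom D; it is valid on a frame exactly when R is serial. R is serial, so valid.
(C) PPφ → Pφ (the dual of axiom 4) characterises the transitive frames. R is not transitive — not valid.
(D) PNφ → φ (the dual of axiom B) characterises the symmetric frames. R is not symmetric — not valid.
(E) Nφ → φ is axiom T; it is valid on a frame exactly when R is reflexive. R is not reflexive, so not valid.

B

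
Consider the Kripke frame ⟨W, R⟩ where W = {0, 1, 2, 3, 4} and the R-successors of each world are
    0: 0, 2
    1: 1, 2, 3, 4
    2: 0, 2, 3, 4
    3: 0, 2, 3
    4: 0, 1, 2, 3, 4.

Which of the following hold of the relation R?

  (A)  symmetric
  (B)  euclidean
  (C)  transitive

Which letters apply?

none

(A) not symmetric: 1 R 2 but not 2 R 1.
(B) not euclidean: 1 R 2 and 1 R 1 but not 2 R 1.
(C) not transitive: 0 R 2 and 2 R 3 but not 0 R 3.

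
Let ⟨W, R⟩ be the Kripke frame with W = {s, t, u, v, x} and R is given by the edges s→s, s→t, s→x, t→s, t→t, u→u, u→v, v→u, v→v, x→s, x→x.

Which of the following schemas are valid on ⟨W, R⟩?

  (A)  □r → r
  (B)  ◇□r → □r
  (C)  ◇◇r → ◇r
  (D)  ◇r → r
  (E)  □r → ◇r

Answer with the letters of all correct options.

R is reflexive: each world relates to itself.
R is not transitive: t R s and s R x but not t R x.
R is not euclidean: s R t and s R x but not t R x.
R is serial: every world has an R-successor.
R is not a subset of the identity: s R t with s ≠ t.
(A) □r → r is axiom T; it is valid on a frame exactly when R is reflexive. R is reflexive, so valid.
(B) the dual of axiom 5: valid iff R is euclidean. R is not euclidean — not valid.
(C) the dual of axiom 4: valid iff R is transitive. R is not transitive — not valid.
(D) ◇r → r is the converse of T; it holds exactly when R ⊆ identity. Here R ⊄ identity — not valid.
(E) □r → ◇r is axiom D, which corresponds to seriality. R is serial — valid.

A, E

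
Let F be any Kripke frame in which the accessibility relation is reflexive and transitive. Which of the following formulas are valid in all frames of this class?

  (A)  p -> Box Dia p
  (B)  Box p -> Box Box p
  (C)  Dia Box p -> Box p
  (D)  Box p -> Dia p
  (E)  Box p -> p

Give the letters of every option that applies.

B, D, E

Reflexive relations are serial.
(A) p -> Box Dia p (axiom B) characterises the symmetric frames. Such an R need not be symmetric — not valid.
(B) Box p -> Box Box p is axiom 4; it is valid on a frame exactly when R is transitive. Every such R is transitive, so valid.
(C) Dia Box p -> Box p is the dual of axiom 5; it is valid on a frame exactly when R is euclidean. Such an R need not be euclidean, so not valid.
(D) Box p -> Dia p is axiom D; it is valid on a frame exactly when R is serial. Every such R is serial, so valid.
(E) Box p -> p (axiom T) characterises the reflexive frames. Every such R is reflexive — valid.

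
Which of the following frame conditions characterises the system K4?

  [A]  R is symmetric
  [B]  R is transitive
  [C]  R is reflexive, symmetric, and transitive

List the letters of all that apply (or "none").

B

(A) this class determines KB, not K4.
(B) K4 is sound and complete for exactly this class.
(C) this class determines S5, not K4.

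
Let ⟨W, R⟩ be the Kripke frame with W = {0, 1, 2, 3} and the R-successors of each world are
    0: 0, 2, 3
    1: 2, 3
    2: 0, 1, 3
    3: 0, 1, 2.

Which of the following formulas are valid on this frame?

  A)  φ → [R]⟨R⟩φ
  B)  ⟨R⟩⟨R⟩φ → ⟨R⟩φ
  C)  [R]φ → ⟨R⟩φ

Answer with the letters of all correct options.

R is symmetric: every R-edge is matched by its reverse.
R is not transitive: 0 R 2 and 2 R 1 but not 0 R 1.
R is serial: every world has an R-successor.
(A) φ → [R]⟨R⟩φ is axiom B; it is valid on a frame exactly when R is symmetric. R is symmetric, so valid.
(B) ⟨R⟩⟨R⟩φ → ⟨R⟩φ (the dual of axiom 4) characterises the transitive frames. R is not transitive — not valid.
(C) [R]φ → ⟨R⟩φ (axiom D) characterises the serial frames. R is serial — valid.

A, C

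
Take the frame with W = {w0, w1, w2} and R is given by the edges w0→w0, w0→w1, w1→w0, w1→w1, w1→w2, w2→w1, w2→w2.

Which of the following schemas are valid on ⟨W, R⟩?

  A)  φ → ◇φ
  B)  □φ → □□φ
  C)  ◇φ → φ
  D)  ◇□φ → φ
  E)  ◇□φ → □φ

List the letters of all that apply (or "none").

R is reflexive: each world relates to itself.
R is symmetric: every R-edge is matched by its reverse.
R is not transitive: w0 R w1 and w1 R w2 but not w0 R w2.
R is not euclidean: w1 R w0 and w1 R w2 but not w0 R w2.
R is not a subset of the identity: w0 R w1 with w0 ≠ w1.
(A) φ → ◇φ is the dual of axiom T, which corresponds to reflexivity. R is reflexive — valid.
(B) □φ → □□φ is axiom 4; it is valid on a frame exactly when R is transitive. R is not transitive, so not valid.
(C) ◇φ → φ (the converse of T) corresponds to R being a subset of the identity. Here R ⊄ identity, so not valid.
(D) the dual of axiom B: valid iff R is symmetric. R is symmetric — valid.
(E) ◇□φ → □φ (the dual of axiom 5) characterises the euclidean frames. R is not euclidean — not valid.

A, D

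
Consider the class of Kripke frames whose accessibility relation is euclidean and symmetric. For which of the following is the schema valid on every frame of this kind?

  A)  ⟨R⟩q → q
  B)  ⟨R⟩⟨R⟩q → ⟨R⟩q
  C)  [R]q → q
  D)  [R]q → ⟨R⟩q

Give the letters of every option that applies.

A symmetric euclidean relation is transitive (uRv and vRw give vRu by symmetry, then uRw by the euclidean condition, applied at v).
(A) ⟨R⟩q → q (the converse of T) corresponds to R being a subset of the identity. Such an R need not be a subset of the identity, so not valid.
(B) ⟨R⟩⟨R⟩q → ⟨R⟩q is the dual of axiom 4; it is valid on a frame exactly when R is transitive. Every such R is transitive, so valid.
(C) [R]q → q is axiom T, which corresponds to reflexivity. Such an R need not be reflexive — not valid.
(D) [R]q → ⟨R⟩q is axiom D, which corresponds to seriality. Such an R need not be serial — not valid.

B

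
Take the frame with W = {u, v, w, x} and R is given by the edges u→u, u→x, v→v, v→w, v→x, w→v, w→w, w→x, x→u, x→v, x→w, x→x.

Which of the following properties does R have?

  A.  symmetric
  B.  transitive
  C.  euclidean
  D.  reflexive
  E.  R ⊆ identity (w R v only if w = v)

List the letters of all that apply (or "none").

A, D

(A) symmetric: every R-edge is matched by its reverse.
(B) not transitive: u R x and x R v but not u R v.
(C) not euclidean: x R u and x R v but not u R v.
(D) reflexive: each world relates to itself.
(E) not ⊆ identity: u R x with u ≠ x.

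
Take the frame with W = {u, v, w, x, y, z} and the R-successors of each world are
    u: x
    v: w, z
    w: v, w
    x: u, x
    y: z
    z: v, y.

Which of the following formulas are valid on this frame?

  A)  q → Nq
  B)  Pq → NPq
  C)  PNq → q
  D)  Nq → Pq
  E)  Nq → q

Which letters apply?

C, D

R is not reflexive: not u R u.
R is symmetric: every R-edge is matched by its reverse.
R is not euclidean: v R w and v R z but not w R z.
R is serial: every world has an R-successor.
R is not a subset of the identity: u R x with u ≠ x.
(A) q → Nq is valid only on frames where every R-edge is a self-loop. Here R ⊄ identity — not valid.
(B) Pq → NPq (axiom 5) characterises the euclidean frames. R is not euclidean — not valid.
(C) PNq → q (the dual of axiom B) characterises the symmetric frames. R is symmetric — valid.
(D) Nq → Pq is axiom D, which corresponds to seriality. R is serial — valid.
(E) axiom T: valid iff R is reflexive. R is not reflexive — not valid.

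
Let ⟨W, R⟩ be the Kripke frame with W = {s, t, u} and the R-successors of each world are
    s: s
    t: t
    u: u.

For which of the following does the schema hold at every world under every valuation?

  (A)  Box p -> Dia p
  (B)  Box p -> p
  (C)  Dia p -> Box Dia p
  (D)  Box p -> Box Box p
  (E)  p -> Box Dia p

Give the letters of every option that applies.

R is reflexive: each world relates to itself.
R is symmetric: every R-edge is matched by its reverse.
R is transitive: R is closed under composition.
R is euclidean: any two R-successors of the same world are R-related.
R is serial: every world has an R-successor.
(A) axiom D: valid iff R is serial. R is serial — valid.
(B) axiom T: valid iff R is reflexive. R is reflexive — valid.
(C) Dia p -> Box Dia p (axiom 5) characterises the euclidean frames. R is euclidean — valid.
(D) axiom 4: valid iff R is transitive. R is transitive — valid.
(E) p -> Box Dia p (axiom B) characterises the symmetric frames. R is symmetric — valid.

A, B, C, D, E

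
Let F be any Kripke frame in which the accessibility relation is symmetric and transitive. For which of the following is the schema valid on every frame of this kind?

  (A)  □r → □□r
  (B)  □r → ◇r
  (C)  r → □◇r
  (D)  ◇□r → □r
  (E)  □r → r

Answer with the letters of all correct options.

A, C, D

A symmetric transitive relation is euclidean (uRv and uRw give vRu by symmetry, then vRw by transitivity).
(A) □r → □□r is axiom 4; it is valid on a frame exactly when R is transitive. Every such R is transitive, so valid.
(B) □r → ◇r is axiom D, which corresponds to seriality. Such an R need not be serial — not valid.
(C) r → □◇r is axiom B; it is valid on a frame exactly when R is symmetric. Every such R is symmetric, so valid.
(D) the dual of axiom 5: valid iff R is euclidean. Every such R is euclidean — valid.
(E) axiom T: valid iff R is reflexive. Such an R need not be reflexive — not valid.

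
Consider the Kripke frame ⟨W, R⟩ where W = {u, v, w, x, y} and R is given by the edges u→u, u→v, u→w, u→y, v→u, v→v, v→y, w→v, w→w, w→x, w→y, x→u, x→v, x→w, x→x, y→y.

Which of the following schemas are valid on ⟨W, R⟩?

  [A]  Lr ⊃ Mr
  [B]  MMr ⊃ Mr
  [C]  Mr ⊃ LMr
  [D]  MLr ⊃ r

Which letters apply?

R is not symmetric: u R w but not w R u.
R is not transitive: u R w and w R x but not u R x.
R is not euclidean: u R v and u R w but not v R w.
R is serial: every world has an R-successor.
(A) Lr ⊃ Mr (axiom D) characterises the serial frames. R is serial — valid.
(B) MMr ⊃ Mr (the dual of axiom 4) characterises the transitive frames. R is not transitive — not valid.
(C) Mr ⊃ LMr is axiom 5, which corresponds to the euclidean property. R is not euclidean — not valid.
(D) MLr ⊃ r is the dual of axiom B, which corresponds to symmetry. R is not symmetric — not valid.

A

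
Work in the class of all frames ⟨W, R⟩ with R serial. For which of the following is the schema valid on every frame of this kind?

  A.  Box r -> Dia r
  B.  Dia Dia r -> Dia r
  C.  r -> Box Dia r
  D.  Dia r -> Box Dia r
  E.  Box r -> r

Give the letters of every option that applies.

(A) Box r -> Dia r is axiom D, which corresponds to seriality. Every such R is serial — valid.
(B) Dia Dia r -> Dia r is the dual of axiom 4; it is valid on a frame exactly when R is transitive. Such an R need not be transitive, so not valid.
(C) r -> Box Dia r is axiom B, which corresponds to symmetry. Such an R need not be symmetric — not valid.
(D) Dia r -> Box Dia r is axiom 5, which corresponds to the euclidean property. Such an R need not be euclidean — not valid.
(E) Box r -> r is axiom T, which corresponds to reflexivity. Such an R need not be reflexive — not valid.

A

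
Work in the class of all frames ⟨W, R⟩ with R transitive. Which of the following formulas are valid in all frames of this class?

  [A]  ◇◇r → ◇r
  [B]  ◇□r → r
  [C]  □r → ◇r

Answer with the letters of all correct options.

A

(A) the dual of axiom 4: valid iff R is transitive. Every such R is transitive — valid.
(B) ◇□r → r is the dual of axiom B, which corresponds to symmetry. Such an R need not be symmetric — not valid.
(C) □r → ◇r is axiom D, which corresponds to seriality. Such an R need not be serial — not valid.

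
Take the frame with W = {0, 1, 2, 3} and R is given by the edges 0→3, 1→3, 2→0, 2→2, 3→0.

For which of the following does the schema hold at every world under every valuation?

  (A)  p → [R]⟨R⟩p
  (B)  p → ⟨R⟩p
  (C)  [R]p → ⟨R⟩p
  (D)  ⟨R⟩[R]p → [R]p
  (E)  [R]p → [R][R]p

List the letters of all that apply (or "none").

C

R is not reflexive: not 0 R 0.
R is not symmetric: 1 R 3 but not 3 R 1.
R is not transitive: 0 R 3 and 3 R 0 but not 0 R 0.
R is not euclidean: 2 R 0 and 2 R 2 but not 0 R 2.
R is serial: every world has an R-successor.
(A) axiom B: valid iff R is symmetric. R is not symmetric — not valid.
(B) the dual of axiom T: valid iff R is reflexive. R is not reflexive — not valid.
(C) [R]p → ⟨R⟩p is axiom D; it is valid on a frame exactly when R is serial. R is serial, so valid.
(D) ⟨R⟩[R]p → [R]p is the dual of axiom 5; it is valid on a frame exactly when R is euclidean. R is not euclidean, so not valid.
(E) axiom 4: valid iff R is transitive. R is not transitive — not valid.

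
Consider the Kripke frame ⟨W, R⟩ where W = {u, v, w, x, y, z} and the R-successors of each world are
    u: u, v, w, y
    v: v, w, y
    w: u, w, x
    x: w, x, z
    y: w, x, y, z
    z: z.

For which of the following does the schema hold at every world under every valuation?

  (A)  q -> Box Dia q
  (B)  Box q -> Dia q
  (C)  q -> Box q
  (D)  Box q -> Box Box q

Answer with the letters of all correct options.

R is not symmetric: u R v but not v R u.
R is not transitive: u R w and w R x but not u R x.
R is serial: every world has an R-successor.
R is not a subset of the identity: u R v with u ≠ v.
(A) axiom B: valid iff R is symmetric. R is not symmetric — not valid.
(B) Box q -> Dia q is axiom D, which corresponds to seriality. R is serial — valid.
(C) q -> Box q is equivalent to ◇p→p; it holds exactly when R ⊆ identity. Here R ⊄ identity — not valid.
(D) Box q -> Box Box q is axiom 4; it is valid on a frame exactly when R is transitive. R is not transitive, so not valid.

B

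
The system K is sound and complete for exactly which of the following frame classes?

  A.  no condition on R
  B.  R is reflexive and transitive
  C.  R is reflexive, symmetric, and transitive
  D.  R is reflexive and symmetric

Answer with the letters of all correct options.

(A) K is sound and complete for exactly this class.
(B) this class determines S4, not K.
(C) this class determines S5, not K.
(D) this class determines B (= KTB), not K.

A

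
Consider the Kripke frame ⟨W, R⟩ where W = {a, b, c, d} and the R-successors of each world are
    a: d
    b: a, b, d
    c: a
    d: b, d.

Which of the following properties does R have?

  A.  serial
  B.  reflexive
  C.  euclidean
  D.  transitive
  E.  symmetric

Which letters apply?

A

(A) serial: every world has an R-successor.
(B) not reflexive: not a R a.
(C) not euclidean: b R a and b R b but not a R b.
(D) not transitive: a R d and d R b but not a R b.
(E) not symmetric: a R d but not d R a.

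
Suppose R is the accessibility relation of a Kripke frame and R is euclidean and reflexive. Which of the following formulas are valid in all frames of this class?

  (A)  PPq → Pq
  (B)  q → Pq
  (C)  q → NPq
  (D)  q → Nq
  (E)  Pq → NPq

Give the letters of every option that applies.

A, B, C, E

A reflexive euclidean relation is also symmetric (from wRw and wRv the euclidean condition gives vRw) and hence transitive; it is an equivalence relation.
(A) PPq → Pq is the dual of axiom 4; it is valid on a frame exactly when R is transitive. Every such R is transitive, so valid.
(B) the dual of axiom T: valid iff R is reflexive. Every such R is reflexive — valid.
(C) q → NPq (axiom B) characterises the symmetric frames. Every such R is symmetric — valid.
(D) q → Nq is valid only on frames where every R-edge is a self-loop. Such an R need not be a subset of the identity — not valid.
(E) Pq → NPq (axiom 5) characterises the euclidean frames. Every such R is euclidean — valid.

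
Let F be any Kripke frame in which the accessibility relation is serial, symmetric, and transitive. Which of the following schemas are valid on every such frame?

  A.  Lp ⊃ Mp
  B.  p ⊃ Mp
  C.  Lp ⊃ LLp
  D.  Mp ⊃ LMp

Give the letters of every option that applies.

A serial symmetric transitive relation is reflexive (take any v with uRv; symmetry gives vRu and transitivity gives uRu), hence an equivalence relation.
(A) Lp ⊃ Mp is axiom D, which corresponds to seriality. Every such R is serial — valid.
(B) p ⊃ Mp is the dual of axiom T; it is valid on a frame exactly when R is reflexive. Every such R is reflexive, so valid.
(C) Lp ⊃ LLp (axiom 4) characterises the transitive frames. Every such R is transitive — valid.
(D) Mp ⊃ LMp (axiom 5) characterises the euclidean frames. Every such R is euclidean — valid.

A, B, C, D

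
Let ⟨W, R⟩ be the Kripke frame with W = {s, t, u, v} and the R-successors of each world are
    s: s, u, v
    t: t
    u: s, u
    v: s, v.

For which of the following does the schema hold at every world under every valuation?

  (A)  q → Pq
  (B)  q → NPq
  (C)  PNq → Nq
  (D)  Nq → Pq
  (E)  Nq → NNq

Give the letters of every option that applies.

A, B, D

R is reflexive: each world relates to itself.
R is symmetric: every R-edge is matched by its reverse.
R is not transitive: u R s and s R v but not u R v.
R is not euclidean: s R u and s R v but not u R v.
R is serial: every world has an R-successor.
(A) the dual of axiom T: valid iff R is reflexive. R is reflexive — valid.
(B) q → NPq (axiom B) characterises the symmetric frames. R is symmetric — valid.
(C) PNq → Nq is the dual of axiom 5; it is valid on a frame exactly when R is euclidean. R is not euclidean, so not valid.
(D) Nq → Pq (axiom D) characterises the serial frames. R is serial — valid.
(E) Nq → NNq (axiom 4) characterises the transitive frames. R is not transitive — not valid.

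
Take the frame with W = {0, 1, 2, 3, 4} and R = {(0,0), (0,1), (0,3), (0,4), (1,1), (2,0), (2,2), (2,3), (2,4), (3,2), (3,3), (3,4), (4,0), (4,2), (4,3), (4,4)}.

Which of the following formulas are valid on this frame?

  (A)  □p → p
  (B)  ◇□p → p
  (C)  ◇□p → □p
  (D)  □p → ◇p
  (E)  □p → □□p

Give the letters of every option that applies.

A, D

R is reflexive: each world relates to itself.
R is not symmetric: 0 R 1 but not 1 R 0.
R is not transitive: 0 R 3 and 3 R 2 but not 0 R 2.
R is not euclidean: 0 R 1 and 0 R 0 but not 1 R 0.
R is serial: every world has an R-successor.
(A) □p → p is axiom T; it is valid on a frame exactly when R is reflexive. R is reflexive, so valid.
(B) ◇□p → p is the dual of axiom B, which corresponds to symmetry. R is not symmetric — not valid.
(C) ◇□p → □p (the dual of axiom 5) characterises the euclidean frames. R is not euclidean — not valid.
(D) □p → ◇p is axiom D, which corresponds to seriality. R is serial — valid.
(E) □p → □□p is axiom 4; it is valid on a frame exactly when R is transitive. R is not transitive, so not valid.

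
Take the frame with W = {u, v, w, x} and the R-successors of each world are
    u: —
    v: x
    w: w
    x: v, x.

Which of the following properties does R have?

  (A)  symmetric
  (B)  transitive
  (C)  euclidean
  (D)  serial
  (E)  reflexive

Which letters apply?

A

(A) symmetric: every R-edge is matched by its reverse.
(B) not transitive: v R x and x R v but not v R v.
(C) not euclidean: x R v and x R v but not v R v.
(D) not serial: u has no R-successor.
(E) not reflexive: not u R u.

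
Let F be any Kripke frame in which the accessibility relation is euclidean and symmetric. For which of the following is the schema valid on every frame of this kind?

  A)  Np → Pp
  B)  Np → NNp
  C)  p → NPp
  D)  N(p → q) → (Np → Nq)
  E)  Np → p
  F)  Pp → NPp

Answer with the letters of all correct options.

A symmetric euclidean relation is transitive (uRv and vRw give vRu by symmetry, then uRw by the euclidean condition, applied at v).
(A) Np → Pp is axiom D; it is valid on a frame exactly when R is serial. Such an R need not be serial, so not valid.
(B) Np → NNp (axiom 4) characterises the transitive frames. Every such R is transitive — valid.
(C) p → NPp is axiom B, which corresponds to symmetry. Every such R is symmetric — valid.
(D) N(p → q) → (Np → Nq) is axiom K, valid on every Kripke frame — valid.
(E) axiom T: valid iff R is reflexive. Such an R need not be reflexive — not valid.
(F) Pp → NPp is axiom 5, which corresponds to the euclidean property. Every such R is euclidean — valid.

B, C, D, F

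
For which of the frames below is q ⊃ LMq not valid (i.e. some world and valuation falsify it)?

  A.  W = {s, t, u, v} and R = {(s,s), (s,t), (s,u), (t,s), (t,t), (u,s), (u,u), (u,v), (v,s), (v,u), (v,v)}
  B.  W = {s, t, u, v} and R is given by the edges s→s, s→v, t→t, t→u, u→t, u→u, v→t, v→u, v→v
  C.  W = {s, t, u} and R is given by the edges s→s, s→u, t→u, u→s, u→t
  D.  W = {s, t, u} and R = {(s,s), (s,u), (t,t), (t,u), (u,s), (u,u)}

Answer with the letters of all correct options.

The schema q ⊃ LMq is axiom B; it is valid on a frame iff R is symmetric.
(A) R is not symmetric (v R s but not s R v), so the schema fails here.
(B) R is not symmetric (s R v but not v R s), so the schema fails here.
(C) R is symmetric (every R-edge is matched by its reverse), so the schema is valid here.
(D) R is not symmetric (t R u but not u R t), so the schema fails here.

A, B, D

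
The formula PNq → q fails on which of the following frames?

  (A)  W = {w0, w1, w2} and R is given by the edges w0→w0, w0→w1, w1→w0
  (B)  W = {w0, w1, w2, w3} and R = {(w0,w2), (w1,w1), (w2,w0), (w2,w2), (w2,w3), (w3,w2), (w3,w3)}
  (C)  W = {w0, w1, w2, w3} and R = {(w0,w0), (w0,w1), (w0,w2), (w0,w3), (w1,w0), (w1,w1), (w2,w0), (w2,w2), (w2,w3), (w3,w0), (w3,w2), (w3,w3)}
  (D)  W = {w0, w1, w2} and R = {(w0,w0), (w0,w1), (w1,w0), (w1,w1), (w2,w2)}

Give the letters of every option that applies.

none

The schema PNq → q is the dual of axiom B; it is valid on a frame iff R is symmetric.
(A) R is symmetric (every R-edge is matched by its reverse), so the schema is valid here.
(B) R is symmetric (every R-edge is matched by its reverse), so the schema is valid here.
(C) R is symmetric (every R-edge is matched by its reverse), so the schema is valid here.
(D) R is symmetric (every R-edge is matched by its reverse), so the schema is valid here.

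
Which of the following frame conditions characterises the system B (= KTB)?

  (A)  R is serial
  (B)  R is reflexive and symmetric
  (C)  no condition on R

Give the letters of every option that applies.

(A) this class determines D, not B (= KTB).
(B) B (= KTB) is sound and complete for exactly this class.
(C) this class determines K, not B (= KTB).

B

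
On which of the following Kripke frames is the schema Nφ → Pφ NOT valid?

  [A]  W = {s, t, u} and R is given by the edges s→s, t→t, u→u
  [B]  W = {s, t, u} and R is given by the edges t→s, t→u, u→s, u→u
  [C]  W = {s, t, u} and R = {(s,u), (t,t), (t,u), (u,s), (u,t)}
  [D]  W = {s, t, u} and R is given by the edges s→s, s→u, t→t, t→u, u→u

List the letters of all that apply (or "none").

B

The schema Nφ → Pφ is axiom D; it is valid on a frame iff R is serial.
(A) R is serial (every world has an R-successor), so the schema is valid here.
(B) R is not serial (s has no R-successor), so the schema fails here.
(C) R is serial (every world has an R-successor), so the schema is valid here.
(D) R is serial (every world has an R-successor), so the schema is valid here.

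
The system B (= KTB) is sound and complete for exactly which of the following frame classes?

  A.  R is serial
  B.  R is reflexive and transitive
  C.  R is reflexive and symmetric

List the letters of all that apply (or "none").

(A) this class determines D, not B (= KTB).
(B) this class determines S4, not B (= KTB).
(C) B (= KTB) is sound and complete for exactly this class.

C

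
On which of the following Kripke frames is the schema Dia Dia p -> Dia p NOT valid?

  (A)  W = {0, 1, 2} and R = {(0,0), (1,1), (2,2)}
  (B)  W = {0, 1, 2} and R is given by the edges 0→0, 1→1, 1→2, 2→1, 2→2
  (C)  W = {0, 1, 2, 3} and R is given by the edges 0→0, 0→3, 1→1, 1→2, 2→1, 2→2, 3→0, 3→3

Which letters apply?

The schema Dia Dia p -> Dia p is the dual of axiom 4; it is valid on a frame iff R is transitive.
(A) R is transitive (R is closed under composition), so the schema is valid here.
(B) R is transitive (R is closed under composition), so the schema is valid here.
(C) R is transitive (R is closed under composition), so the schema is valid here.

none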